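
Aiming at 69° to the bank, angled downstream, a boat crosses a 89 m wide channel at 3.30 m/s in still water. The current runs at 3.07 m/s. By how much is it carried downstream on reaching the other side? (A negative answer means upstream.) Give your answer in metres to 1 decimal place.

122.9 m

Perpendicular speed = 3.081 m/s; crossing time = 89 / 3.081 = 28.888 s.
Net downstream speed = 4.253 m/s.
Drift = 4.253 × 28.888 = 122.851 m (downstream).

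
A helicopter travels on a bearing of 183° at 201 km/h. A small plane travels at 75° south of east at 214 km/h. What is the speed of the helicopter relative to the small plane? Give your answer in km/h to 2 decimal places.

Taking east as x and north as y: helicopter velocity = (-10.520, -200.725) km/h; small plane velocity = (55.387, -206.708) km/h.
Velocity of helicopter relative to small plane = (-10.520, -200.725) − (55.387, -206.708) = (-65.907, 5.984) km/h.
Magnitude = |(-65.907, 5.984)| = 66.178 km/h.

66.18 km/h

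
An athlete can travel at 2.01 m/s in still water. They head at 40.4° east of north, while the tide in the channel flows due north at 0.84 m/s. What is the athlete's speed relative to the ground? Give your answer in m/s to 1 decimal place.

2.7 m/s

Taking east as x and north as y: velocity relative to the water = (1.303, 1.531) m/s; the water relative to ground = (0.000, 0.840) m/s.
Velocity relative to ground = (1.303, 1.531) + (0.000, 0.840) = (1.303, 2.371) m/s.
Speed = |(1.303, 2.371)| = 2.705 m/s.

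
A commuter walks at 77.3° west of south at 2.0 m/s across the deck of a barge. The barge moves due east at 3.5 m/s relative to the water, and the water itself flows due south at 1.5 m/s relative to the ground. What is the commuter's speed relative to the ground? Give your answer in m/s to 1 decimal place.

In east/north components (m/s): commuter relative to barge = (-1.951, -0.440); barge relative to water = (3.500, 0.000); water relative to ground = (0.000, -1.500).
Sum = (1.549, -1.940) m/s.
Speed = |(1.549, -1.940)| = 2.482 m/s.

2.5 m/s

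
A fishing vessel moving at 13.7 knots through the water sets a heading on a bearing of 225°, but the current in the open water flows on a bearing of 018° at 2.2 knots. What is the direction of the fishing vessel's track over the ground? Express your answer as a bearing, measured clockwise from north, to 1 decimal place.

229.9°

Taking east as x and north as y: velocity relative to the water = (-9.687, -9.687) knots; the water relative to ground = (0.680, 2.092) knots.
Velocity relative to ground = (-9.687, -9.687) + (0.680, 2.092) = (-9.008, -7.595) knots.
Bearing = atan2(-9.01, -7.60) = 229.86° clockwise from north.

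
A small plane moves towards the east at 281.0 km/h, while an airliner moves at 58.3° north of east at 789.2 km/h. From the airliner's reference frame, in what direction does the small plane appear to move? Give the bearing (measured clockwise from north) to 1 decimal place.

Taking east as x and north as y: small plane velocity = (281.000, 0.000) km/h; airliner velocity = (414.702, 671.460) km/h.
Velocity of small plane relative to airliner = (281.000, 0.000) − (414.702, 671.460) = (-133.702, -671.460) km/h.
Bearing = atan2(-133.70, -671.46) = 191.26° clockwise from north.

191.3°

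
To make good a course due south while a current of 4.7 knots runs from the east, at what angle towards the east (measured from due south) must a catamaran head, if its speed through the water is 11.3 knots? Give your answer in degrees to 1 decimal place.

The current pushes perpendicular to the desired track; the heading must have a component into the current equal to 4.7 knots: 11.3 sin θ = 4.7.
sin θ = 0.4159, so θ = 24.578°.

24.6°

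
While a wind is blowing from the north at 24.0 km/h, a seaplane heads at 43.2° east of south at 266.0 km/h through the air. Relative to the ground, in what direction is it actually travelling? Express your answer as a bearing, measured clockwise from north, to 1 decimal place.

140.1°

Taking east as x and north as y: velocity relative to the air = (182.090, -193.906) km/h; the air relative to ground = (0.000, -24.000) km/h.
Velocity relative to ground = (182.090, -193.906) + (0.000, -24.000) = (182.090, -217.906) km/h.
Bearing = atan2(182.09, -217.91) = 140.12° clockwise from north.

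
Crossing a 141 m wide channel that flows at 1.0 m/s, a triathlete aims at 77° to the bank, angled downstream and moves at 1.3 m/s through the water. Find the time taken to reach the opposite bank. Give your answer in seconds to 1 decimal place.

The component of the triathlete's velocity perpendicular to the bank is 1.3 × sin 77° = 1.267 m/s.
The current is parallel to the bank, so it does not affect the crossing time.
Time = 141 / 1.267 = 111.315 s.

111.3 s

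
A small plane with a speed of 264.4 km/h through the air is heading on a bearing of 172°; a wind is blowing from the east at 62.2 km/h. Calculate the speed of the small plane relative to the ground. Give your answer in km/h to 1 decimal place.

263.1 km/h

Taking east as x and north as y: velocity relative to the air = (36.797, -261.827) km/h; the air relative to ground = (-62.200, 0.000) km/h.
Velocity relative to ground = (36.797, -261.827) + (-62.200, 0.000) = (-25.403, -261.827) km/h.
Speed = |(-25.403, -261.827)| = 263.056 km/h.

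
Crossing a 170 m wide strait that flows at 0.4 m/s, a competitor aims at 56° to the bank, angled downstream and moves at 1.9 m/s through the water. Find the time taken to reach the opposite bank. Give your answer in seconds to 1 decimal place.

107.9 s

The component of the competitor's velocity perpendicular to the bank is 1.9 × sin 56° = 1.575 m/s.
The flow acts along the bank and has no component across it.
Time = 170 / 1.575 = 107.925 s.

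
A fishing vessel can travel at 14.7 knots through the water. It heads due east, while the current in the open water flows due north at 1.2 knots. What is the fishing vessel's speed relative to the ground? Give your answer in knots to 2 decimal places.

Taking east as x and north as y: velocity relative to the water = (14.700, 0.000) knots; the water relative to ground = (0.000, 1.200) knots.
Velocity relative to ground = (14.700, 0.000) + (0.000, 1.200) = (14.700, 1.200) knots.
Speed = |(14.700, 1.200)| = 14.749 knots.

14.75 knots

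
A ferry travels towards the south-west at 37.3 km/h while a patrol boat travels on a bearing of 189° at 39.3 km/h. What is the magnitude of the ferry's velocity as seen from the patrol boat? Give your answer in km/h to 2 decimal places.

23.75 km/h

Taking east as x and north as y: ferry velocity = (-26.375, -26.375) km/h; patrol boat velocity = (-6.148, -38.816) km/h.
Velocity of ferry relative to patrol boat = (-26.375, -26.375) − (-6.148, -38.816) = (-20.227, 12.441) km/h.
Magnitude = |(-20.227, 12.441)| = 23.747 km/h.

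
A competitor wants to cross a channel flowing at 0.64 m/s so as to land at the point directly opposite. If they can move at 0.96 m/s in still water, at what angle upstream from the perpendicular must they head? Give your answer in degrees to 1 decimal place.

41.8°

To cancel the current, the upstream component of the competitor's velocity must equal the flow: 0.96 sin θ = 0.64.
sin θ = 0.64 / 0.96 = 0.6667.
θ = arcsin(0.6667) = 41.810°.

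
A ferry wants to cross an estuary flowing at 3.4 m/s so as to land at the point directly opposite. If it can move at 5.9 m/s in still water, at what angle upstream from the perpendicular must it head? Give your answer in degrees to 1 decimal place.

To cancel the current, the upstream component of the ferry's velocity must equal the flow: 5.9 sin θ = 3.4.
sin θ = 3.4 / 5.9 = 0.5763.
θ = arcsin(0.5763) = 35.189°.

35.2°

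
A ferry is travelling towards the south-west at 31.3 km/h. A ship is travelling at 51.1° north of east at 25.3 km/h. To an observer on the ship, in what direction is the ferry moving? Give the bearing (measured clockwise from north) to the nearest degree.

222°

Taking east as x and north as y: ferry velocity = (-22.132, -22.132) km/h; ship velocity = (15.887, 19.690) km/h.
Velocity of ferry relative to ship = (-22.132, -22.132) − (15.887, 19.690) = (-38.020, -41.822) km/h.
Bearing = atan2(-38.02, -41.82) = 222.27° clockwise from north.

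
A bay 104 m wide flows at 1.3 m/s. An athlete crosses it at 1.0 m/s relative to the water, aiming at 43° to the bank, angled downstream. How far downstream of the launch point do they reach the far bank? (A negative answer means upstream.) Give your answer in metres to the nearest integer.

Perpendicular speed = 0.682 m/s; crossing time = 104 / 0.682 = 152.493 s.
Net downstream speed = 2.031 m/s.
Drift = 2.031 × 152.493 = 309.767 m (downstream).

310 m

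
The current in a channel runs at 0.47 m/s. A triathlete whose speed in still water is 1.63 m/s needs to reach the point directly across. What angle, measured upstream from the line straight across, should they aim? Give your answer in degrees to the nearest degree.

To cancel the current, the upstream component of the triathlete's velocity must equal the flow: 1.63 sin θ = 0.47.
sin θ = 0.47 / 1.63 = 0.2883.
θ = arcsin(0.2883) = 16.759°.

17°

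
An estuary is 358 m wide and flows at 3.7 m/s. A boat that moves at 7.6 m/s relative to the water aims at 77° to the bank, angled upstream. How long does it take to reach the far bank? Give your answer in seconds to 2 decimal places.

The component of the boat's velocity perpendicular to the bank is 7.6 × sin 77° = 7.405 m/s.
The current is parallel to the bank, so it does not affect the crossing time.
Time = 358 / 7.405 = 48.344 s.

48.34 s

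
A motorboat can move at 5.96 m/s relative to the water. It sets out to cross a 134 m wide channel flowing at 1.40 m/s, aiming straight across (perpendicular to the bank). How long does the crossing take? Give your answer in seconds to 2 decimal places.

The component of the motorboat's velocity perpendicular to the bank is 5.96 m/s.
Only the cross-stream component determines the crossing time; the current contributes nothing perpendicular to the bank.
Time = 134 / 5.960 = 22.483 s.

22.48 s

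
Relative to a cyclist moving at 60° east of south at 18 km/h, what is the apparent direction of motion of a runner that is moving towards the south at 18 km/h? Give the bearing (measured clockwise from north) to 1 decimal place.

Taking east as x and north as y: runner velocity = (0.000, -18.000) km/h; cyclist velocity = (15.588, -9.000) km/h.
Velocity of runner relative to cyclist = (0.000, -18.000) − (15.588, -9.000) = (-15.588, -9.000) km/h.
Bearing = atan2(-15.59, -9.00) = 240.00° clockwise from north.

240.0°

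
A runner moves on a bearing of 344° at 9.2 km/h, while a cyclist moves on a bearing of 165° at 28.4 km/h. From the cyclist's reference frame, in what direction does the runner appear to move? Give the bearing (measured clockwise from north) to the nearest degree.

Taking east as x and north as y: runner velocity = (-2.536, 8.844) km/h; cyclist velocity = (7.350, -27.432) km/h.
Velocity of runner relative to cyclist = (-2.536, 8.844) − (7.350, -27.432) = (-9.886, 36.276) km/h.
Bearing = atan2(-9.89, 36.28) = 344.76° clockwise from north.

345°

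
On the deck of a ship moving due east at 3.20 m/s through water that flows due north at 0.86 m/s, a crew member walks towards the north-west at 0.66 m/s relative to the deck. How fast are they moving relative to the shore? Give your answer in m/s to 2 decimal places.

3.04 m/s

In east/north components (m/s): crew member relative to ship = (-0.467, 0.467); ship relative to water = (3.200, 0.000); water relative to ground = (0.000, 0.860).
Sum = (2.733, 1.327) m/s.
Speed = |(2.733, 1.327)| = 3.038 m/s.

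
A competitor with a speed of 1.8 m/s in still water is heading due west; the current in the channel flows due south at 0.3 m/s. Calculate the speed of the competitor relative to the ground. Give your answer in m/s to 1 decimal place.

Taking east as x and north as y: velocity relative to the water = (-1.800, 0.000) m/s; the water relative to ground = (0.000, -0.300) m/s.
Velocity relative to ground = (-1.800, 0.000) + (0.000, -0.300) = (-1.800, -0.300) m/s.
Speed = |(-1.800, -0.300)| = 1.825 m/s.

1.8 m/s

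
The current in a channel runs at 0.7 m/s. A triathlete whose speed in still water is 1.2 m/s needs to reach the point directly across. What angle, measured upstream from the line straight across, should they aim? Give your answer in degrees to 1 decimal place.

35.7°

To cancel the current, the upstream component of the triathlete's velocity must equal the flow: 1.2 sin θ = 0.7.
sin θ = 0.7 / 1.2 = 0.5833.
θ = arcsin(0.5833) = 35.685°.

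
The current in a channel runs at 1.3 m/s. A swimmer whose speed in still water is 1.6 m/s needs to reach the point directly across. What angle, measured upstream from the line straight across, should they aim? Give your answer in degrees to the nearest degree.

To cancel the current, the upstream component of the swimmer's velocity must equal the flow: 1.6 sin θ = 1.3.
sin θ = 1.3 / 1.6 = 0.8125.
θ = arcsin(0.8125) = 54.341°.

54°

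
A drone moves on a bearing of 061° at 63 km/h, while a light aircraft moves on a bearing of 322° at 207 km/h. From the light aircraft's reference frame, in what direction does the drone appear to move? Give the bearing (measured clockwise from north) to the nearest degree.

Taking east as x and north as y: drone velocity = (55.101, 30.543) km/h; light aircraft velocity = (-127.442, 163.118) km/h.
Velocity of drone relative to light aircraft = (55.101, 30.543) − (-127.442, 163.118) = (182.543, -132.575) km/h.
Bearing = atan2(182.54, -132.58) = 125.99° clockwise from north.

126°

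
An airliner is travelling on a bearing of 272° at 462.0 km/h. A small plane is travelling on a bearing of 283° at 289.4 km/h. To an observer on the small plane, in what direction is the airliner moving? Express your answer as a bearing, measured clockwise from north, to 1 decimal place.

Taking east as x and north as y: airliner velocity = (-461.719, 16.124) km/h; small plane velocity = (-281.983, 65.101) km/h.
Velocity of airliner relative to small plane = (-461.719, 16.124) − (-281.983, 65.101) = (-179.736, -48.977) km/h.
Bearing = atan2(-179.74, -48.98) = 254.76° clockwise from north.

254.8°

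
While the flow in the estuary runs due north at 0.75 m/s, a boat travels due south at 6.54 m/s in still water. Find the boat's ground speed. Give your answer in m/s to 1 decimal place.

Taking east as x and north as y: velocity relative to the water = (0.000, -6.540) m/s; the water relative to ground = (0.000, 0.750) m/s.
Velocity relative to ground = (0.000, -6.540) + (0.000, 0.750) = (0.000, -5.790) m/s.
Speed = |(0.000, -5.790)| = 5.790 m/s.

5.8 m/s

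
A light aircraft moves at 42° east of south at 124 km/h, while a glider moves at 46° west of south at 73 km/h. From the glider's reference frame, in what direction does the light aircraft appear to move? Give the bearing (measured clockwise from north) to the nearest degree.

107°

Taking east as x and north as y: light aircraft velocity = (82.972, -92.150) km/h; glider velocity = (-52.512, -50.710) km/h.
Velocity of light aircraft relative to glider = (82.972, -92.150) − (-52.512, -50.710) = (135.484, -41.440) km/h.
Bearing = atan2(135.48, -41.44) = 107.01° clockwise from north.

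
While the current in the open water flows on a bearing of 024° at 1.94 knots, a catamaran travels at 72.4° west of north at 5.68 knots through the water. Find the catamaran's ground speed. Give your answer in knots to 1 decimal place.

5.8 knots

Taking east as x and north as y: velocity relative to the water = (-5.414, 1.717) knots; the water relative to ground = (0.789, 1.772) knots.
Velocity relative to ground = (-5.414, 1.717) + (0.789, 1.772) = (-4.625, 3.490) knots.
Speed = |(-4.625, 3.490)| = 5.794 knots.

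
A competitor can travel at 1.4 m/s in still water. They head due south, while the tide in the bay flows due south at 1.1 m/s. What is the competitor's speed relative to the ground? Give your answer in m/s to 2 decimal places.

2.50 m/s

Taking east as x and north as y: velocity relative to the water = (0.000, -1.400) m/s; the water relative to ground = (0.000, -1.100) m/s.
Velocity relative to ground = (0.000, -1.400) + (0.000, -1.100) = (0.000, -2.500) m/s.
Speed = |(0.000, -2.500)| = 2.500 m/s.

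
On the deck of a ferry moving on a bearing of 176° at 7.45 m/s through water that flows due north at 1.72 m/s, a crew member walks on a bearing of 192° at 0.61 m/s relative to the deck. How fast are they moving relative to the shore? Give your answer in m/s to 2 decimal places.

In east/north components (m/s): crew member relative to ferry = (-0.127, -0.597); ferry relative to water = (0.520, -7.432); water relative to ground = (0.000, 1.720).
Sum = (0.393, -6.309) m/s.
Speed = |(0.393, -6.309)| = 6.321 m/s.

6.32 m/s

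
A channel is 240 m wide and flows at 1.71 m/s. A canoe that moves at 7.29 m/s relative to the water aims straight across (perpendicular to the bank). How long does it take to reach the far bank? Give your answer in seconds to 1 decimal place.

32.9 s

The component of the canoe's velocity perpendicular to the bank is 7.29 m/s.
The current is parallel to the bank, so it does not affect the crossing time.
Time = 240 / 7.290 = 32.922 s.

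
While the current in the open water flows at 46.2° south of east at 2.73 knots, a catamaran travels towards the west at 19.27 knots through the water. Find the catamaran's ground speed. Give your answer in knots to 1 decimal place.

17.5 knots

Taking east as x and north as y: velocity relative to the water = (-19.270, 0.000) knots; the water relative to ground = (1.890, -1.970) knots.
Velocity relative to ground = (-19.270, 0.000) + (1.890, -1.970) = (-17.380, -1.970) knots.
Speed = |(-17.380, -1.970)| = 17.492 knots.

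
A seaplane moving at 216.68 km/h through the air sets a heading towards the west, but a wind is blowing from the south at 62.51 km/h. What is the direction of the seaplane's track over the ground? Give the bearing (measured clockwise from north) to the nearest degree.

286°

Taking east as x and north as y: velocity relative to the air = (-216.680, 0.000) km/h; the air relative to ground = (0.000, 62.510) km/h.
Velocity relative to ground = (-216.680, 0.000) + (0.000, 62.510) = (-216.680, 62.510) km/h.
Bearing = atan2(-216.68, 62.51) = 286.09° clockwise from north.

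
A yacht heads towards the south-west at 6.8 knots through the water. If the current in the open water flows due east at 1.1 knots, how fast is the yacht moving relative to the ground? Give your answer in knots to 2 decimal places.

Taking east as x and north as y: velocity relative to the water = (-4.808, -4.808) knots; the water relative to ground = (1.100, 0.000) knots.
Velocity relative to ground = (-4.808, -4.808) + (1.100, 0.000) = (-3.708, -4.808) knots.
Speed = |(-3.708, -4.808)| = 6.072 knots.

6.07 knots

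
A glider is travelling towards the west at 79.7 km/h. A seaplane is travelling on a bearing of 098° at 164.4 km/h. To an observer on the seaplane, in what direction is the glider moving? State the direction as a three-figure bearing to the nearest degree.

275°

Taking east as x and north as y: glider velocity = (-79.700, 0.000) km/h; seaplane velocity = (162.800, -22.880) km/h.
Velocity of glider relative to seaplane = (-79.700, 0.000) − (162.800, -22.880) = (-242.500, 22.880) km/h.
Bearing = atan2(-242.50, 22.88) = 275.39° clockwise from north.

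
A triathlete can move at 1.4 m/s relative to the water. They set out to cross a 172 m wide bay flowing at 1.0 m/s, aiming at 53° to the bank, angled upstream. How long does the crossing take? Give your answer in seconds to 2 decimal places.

The component of the triathlete's velocity perpendicular to the bank is 1.4 × sin 53° = 1.118 m/s.
The current is parallel to the bank, so it does not affect the crossing time.
Time = 172 / 1.118 = 153.834 s.

153.83 s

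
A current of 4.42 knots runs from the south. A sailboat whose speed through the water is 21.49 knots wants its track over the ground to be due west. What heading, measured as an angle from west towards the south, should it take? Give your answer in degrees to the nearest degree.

The current pushes perpendicular to the desired track; the heading must have a component into the current equal to 4.42 knots: 21.49 sin θ = 4.42.
sin θ = 0.2057, so θ = 11.869°.

12°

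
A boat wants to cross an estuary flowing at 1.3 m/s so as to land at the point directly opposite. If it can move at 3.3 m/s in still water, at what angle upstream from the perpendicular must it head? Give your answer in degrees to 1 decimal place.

To cancel the current, the upstream component of the boat's velocity must equal the flow: 3.3 sin θ = 1.3.
sin θ = 1.3 / 3.3 = 0.3939.
θ = arcsin(0.3939) = 23.200°.

23.2°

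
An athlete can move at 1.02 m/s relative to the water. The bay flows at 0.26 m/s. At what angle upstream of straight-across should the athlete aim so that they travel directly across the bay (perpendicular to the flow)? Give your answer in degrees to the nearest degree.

15°

To cancel the current, the upstream component of the athlete's velocity must equal the flow: 1.02 sin θ = 0.26.
sin θ = 0.26 / 1.02 = 0.2549.
θ = arcsin(0.2549) = 14.768°.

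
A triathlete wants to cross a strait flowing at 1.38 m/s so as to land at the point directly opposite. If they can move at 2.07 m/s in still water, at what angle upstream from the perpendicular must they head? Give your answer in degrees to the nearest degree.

To cancel the current, the upstream component of the triathlete's velocity must equal the flow: 2.07 sin θ = 1.38.
sin θ = 1.38 / 2.07 = 0.6667.
θ = arcsin(0.6667) = 41.810°.

42°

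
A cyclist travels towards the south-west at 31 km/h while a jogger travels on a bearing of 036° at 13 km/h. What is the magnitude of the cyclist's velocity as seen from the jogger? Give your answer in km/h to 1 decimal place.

43.9 km/h

Taking east as x and north as y: cyclist velocity = (-21.920, -21.920) km/h; jogger velocity = (7.641, 10.517) km/h.
Velocity of cyclist relative to jogger = (-21.920, -21.920) − (7.641, 10.517) = (-29.562, -32.438) km/h.
Magnitude = |(-29.562, -32.438)| = 43.887 km/h.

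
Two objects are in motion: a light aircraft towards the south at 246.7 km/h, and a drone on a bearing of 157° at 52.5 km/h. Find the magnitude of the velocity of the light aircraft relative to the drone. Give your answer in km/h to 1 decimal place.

Taking east as x and north as y: light aircraft velocity = (0.000, -246.700) km/h; drone velocity = (20.513, -48.327) km/h.
Velocity of light aircraft relative to drone = (0.000, -246.700) − (20.513, -48.327) = (-20.513, -198.373) km/h.
Magnitude = |(-20.513, -198.373)| = 199.431 km/h.

199.4 km/h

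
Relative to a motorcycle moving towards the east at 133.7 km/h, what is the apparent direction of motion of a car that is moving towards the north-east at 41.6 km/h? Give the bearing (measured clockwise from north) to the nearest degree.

Taking east as x and north as y: car velocity = (29.416, 29.416) km/h; motorcycle velocity = (133.700, 0.000) km/h.
Velocity of car relative to motorcycle = (29.416, 29.416) − (133.700, 0.000) = (-104.284, 29.416) km/h.
Bearing = atan2(-104.28, 29.42) = 285.75° clockwise from north.

286°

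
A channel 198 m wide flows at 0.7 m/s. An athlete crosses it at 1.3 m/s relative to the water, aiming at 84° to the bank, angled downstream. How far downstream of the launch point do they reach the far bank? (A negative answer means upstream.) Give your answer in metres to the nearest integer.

Perpendicular speed = 1.293 m/s; crossing time = 198 / 1.293 = 153.147 s.
Net downstream speed = 0.836 m/s.
Drift = 0.836 × 153.147 = 128.013 m (downstream).

128 m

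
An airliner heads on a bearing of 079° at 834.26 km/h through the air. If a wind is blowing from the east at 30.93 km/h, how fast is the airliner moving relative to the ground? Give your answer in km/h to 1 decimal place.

803.9 km/h

Taking east as x and north as y: velocity relative to the air = (818.932, 159.184) km/h; the air relative to ground = (-30.930, 0.000) km/h.
Velocity relative to ground = (818.932, 159.184) + (-30.930, 0.000) = (788.002, 159.184) km/h.
Speed = |(788.002, 159.184)| = 803.920 km/h.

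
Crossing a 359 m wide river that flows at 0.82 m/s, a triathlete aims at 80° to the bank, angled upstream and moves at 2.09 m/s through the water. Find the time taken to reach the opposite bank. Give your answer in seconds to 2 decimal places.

174.42 s

The component of the triathlete's velocity perpendicular to the bank is 2.09 × sin 80° = 2.058 m/s.
The flow acts along the bank and has no component across it.
Time = 359 / 2.058 = 174.420 s.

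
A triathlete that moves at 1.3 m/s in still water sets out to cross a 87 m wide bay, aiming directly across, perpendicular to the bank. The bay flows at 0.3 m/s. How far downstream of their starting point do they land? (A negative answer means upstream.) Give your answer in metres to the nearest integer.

20 m

Perpendicular speed = 1.300 m/s; crossing time = 87 / 1.300 = 66.923 s.
Net downstream speed = 0.300 m/s.
Drift = 0.300 × 66.923 = 20.077 m (downstream).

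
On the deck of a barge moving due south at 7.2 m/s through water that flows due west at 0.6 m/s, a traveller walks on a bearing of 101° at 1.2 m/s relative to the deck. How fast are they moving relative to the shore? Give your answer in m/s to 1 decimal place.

7.5 m/s

In east/north components (m/s): traveller relative to barge = (1.178, -0.229); barge relative to water = (0.000, -7.200); water relative to ground = (-0.600, 0.000).
Sum = (0.578, -7.429) m/s.
Speed = |(0.578, -7.429)| = 7.451 m/s.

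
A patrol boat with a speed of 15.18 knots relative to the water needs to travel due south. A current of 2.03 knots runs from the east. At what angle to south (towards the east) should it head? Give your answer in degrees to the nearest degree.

8°

The current pushes perpendicular to the desired track; the heading must have a component into the current equal to 2.03 knots: 15.18 sin θ = 2.03.
sin θ = 0.1337, so θ = 7.685°.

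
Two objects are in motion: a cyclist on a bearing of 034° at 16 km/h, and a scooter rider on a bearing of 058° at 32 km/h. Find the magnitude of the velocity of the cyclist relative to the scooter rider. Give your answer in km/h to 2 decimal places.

Taking east as x and north as y: cyclist velocity = (8.947, 13.265) km/h; scooter rider velocity = (27.138, 16.957) km/h.
Velocity of cyclist relative to scooter rider = (8.947, 13.265) − (27.138, 16.957) = (-18.190, -3.693) km/h.
Magnitude = |(-18.190, -3.693)| = 18.562 km/h.

18.56 km/h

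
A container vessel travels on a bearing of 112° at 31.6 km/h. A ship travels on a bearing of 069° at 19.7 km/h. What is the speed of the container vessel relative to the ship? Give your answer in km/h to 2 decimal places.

21.82 km/h

Taking east as x and north as y: container vessel velocity = (29.299, -11.838) km/h; ship velocity = (18.392, 7.060) km/h.
Velocity of container vessel relative to ship = (29.299, -11.838) − (18.392, 7.060) = (10.907, -18.897) km/h.
Magnitude = |(10.907, -18.897)| = 21.819 km/h.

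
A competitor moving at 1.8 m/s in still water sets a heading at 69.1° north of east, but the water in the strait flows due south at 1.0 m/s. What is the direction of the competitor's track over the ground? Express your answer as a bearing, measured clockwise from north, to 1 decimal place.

043.3°

Taking east as x and north as y: velocity relative to the water = (0.642, 1.682) m/s; the water relative to ground = (0.000, -1.000) m/s.
Velocity relative to ground = (0.642, 1.682) + (0.000, -1.000) = (0.642, 0.682) m/s.
Bearing = atan2(0.64, 0.68) = 43.29° clockwise from north.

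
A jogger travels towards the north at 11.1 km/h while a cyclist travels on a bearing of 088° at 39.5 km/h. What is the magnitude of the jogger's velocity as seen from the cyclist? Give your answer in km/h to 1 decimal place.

40.7 km/h

Taking east as x and north as y: jogger velocity = (0.000, 11.100) km/h; cyclist velocity = (39.476, 1.379) km/h.
Velocity of jogger relative to cyclist = (0.000, 11.100) − (39.476, 1.379) = (-39.476, 9.721) km/h.
Magnitude = |(-39.476, 9.721)| = 40.655 km/h.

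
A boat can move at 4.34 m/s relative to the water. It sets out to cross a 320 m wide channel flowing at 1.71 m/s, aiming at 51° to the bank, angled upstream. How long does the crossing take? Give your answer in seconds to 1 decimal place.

The component of the boat's velocity perpendicular to the bank is 4.34 × sin 51° = 3.373 m/s.
The current is parallel to the bank, so it does not affect the crossing time.
Time = 320 / 3.373 = 94.876 s.

94.9 s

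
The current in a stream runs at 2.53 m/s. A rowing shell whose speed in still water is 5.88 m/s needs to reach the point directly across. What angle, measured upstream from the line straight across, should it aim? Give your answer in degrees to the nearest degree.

To cancel the current, the upstream component of the rowing shell's velocity must equal the flow: 5.88 sin θ = 2.53.
sin θ = 2.53 / 5.88 = 0.4303.
θ = arcsin(0.4303) = 25.485°.

25°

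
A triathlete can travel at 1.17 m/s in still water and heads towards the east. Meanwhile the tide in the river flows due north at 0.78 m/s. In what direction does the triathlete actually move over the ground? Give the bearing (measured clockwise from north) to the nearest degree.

056°

Taking east as x and north as y: velocity relative to the water = (1.170, 0.000) m/s; the water relative to ground = (0.000, 0.780) m/s.
Velocity relative to ground = (1.170, 0.000) + (0.000, 0.780) = (1.170, 0.780) m/s.
Bearing = atan2(1.17, 0.78) = 56.31° clockwise from north.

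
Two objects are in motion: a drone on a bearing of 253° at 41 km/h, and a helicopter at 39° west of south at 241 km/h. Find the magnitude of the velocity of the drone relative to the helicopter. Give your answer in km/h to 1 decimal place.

208.3 km/h

Taking east as x and north as y: drone velocity = (-39.208, -11.987) km/h; helicopter velocity = (-151.666, -187.292) km/h.
Velocity of drone relative to helicopter = (-39.208, -11.987) − (-151.666, -187.292) = (112.458, 175.305) km/h.
Magnitude = |(112.458, 175.305)| = 208.275 km/h.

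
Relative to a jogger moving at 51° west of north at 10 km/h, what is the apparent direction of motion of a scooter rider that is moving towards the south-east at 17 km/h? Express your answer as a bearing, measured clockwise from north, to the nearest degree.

Taking east as x and north as y: scooter rider velocity = (12.021, -12.021) km/h; jogger velocity = (-7.771, 6.293) km/h.
Velocity of scooter rider relative to jogger = (12.021, -12.021) − (-7.771, 6.293) = (19.792, -18.314) km/h.
Bearing = atan2(19.79, -18.31) = 132.78° clockwise from north.

133°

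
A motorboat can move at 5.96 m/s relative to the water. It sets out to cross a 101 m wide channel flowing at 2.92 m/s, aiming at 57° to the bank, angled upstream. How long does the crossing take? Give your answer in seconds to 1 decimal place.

20.2 s

The component of the motorboat's velocity perpendicular to the bank is 5.96 × sin 57° = 4.998 m/s.
The flow acts along the bank and has no component across it.
Time = 101 / 4.998 = 20.206 s.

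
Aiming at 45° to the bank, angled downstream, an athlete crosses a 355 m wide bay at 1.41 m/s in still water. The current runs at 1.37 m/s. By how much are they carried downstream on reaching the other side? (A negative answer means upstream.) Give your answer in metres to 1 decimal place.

Perpendicular speed = 0.997 m/s; crossing time = 355 / 0.997 = 356.061 s.
Net downstream speed = 2.367 m/s.
Drift = 2.367 × 356.061 = 842.803 m (downstream).

842.8 m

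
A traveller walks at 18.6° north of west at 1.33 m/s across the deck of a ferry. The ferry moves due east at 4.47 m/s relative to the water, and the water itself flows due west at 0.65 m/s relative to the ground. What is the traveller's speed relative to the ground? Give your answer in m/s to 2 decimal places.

In east/north components (m/s): traveller relative to ferry = (-1.261, 0.424); ferry relative to water = (4.470, 0.000); water relative to ground = (-0.650, 0.000).
Sum = (2.559, 0.424) m/s.
Speed = |(2.559, 0.424)| = 2.594 m/s.

2.59 m/s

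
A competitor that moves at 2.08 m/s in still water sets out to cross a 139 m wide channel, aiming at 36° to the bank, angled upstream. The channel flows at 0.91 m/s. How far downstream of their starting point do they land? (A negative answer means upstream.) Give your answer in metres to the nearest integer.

-88 m

Perpendicular speed = 1.223 m/s; crossing time = 139 / 1.223 = 113.693 s.
Net downstream speed = -0.773 m/s.
Drift = -0.773 × 113.693 = -87.857 m (upstream).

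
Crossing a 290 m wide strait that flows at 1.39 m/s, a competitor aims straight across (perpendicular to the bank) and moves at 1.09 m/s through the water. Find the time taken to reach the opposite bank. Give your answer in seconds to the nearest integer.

The component of the competitor's velocity perpendicular to the bank is 1.09 m/s.
The flow acts along the bank and has no component across it.
Time = 290 / 1.090 = 266.055 s.

266 s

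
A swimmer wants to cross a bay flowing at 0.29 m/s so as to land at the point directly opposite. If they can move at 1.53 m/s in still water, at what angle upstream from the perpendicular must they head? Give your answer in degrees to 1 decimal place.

To cancel the current, the upstream component of the swimmer's velocity must equal the flow: 1.53 sin θ = 0.29.
sin θ = 0.29 / 1.53 = 0.1895.
θ = arcsin(0.1895) = 10.926°.

10.9°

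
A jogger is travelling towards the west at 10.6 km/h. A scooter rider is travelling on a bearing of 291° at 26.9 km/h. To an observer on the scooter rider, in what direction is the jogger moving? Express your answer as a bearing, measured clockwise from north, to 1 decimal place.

123.6°

Taking east as x and north as y: jogger velocity = (-10.600, 0.000) km/h; scooter rider velocity = (-25.113, 9.640) km/h.
Velocity of jogger relative to scooter rider = (-10.600, 0.000) − (-25.113, 9.640) = (14.513, -9.640) km/h.
Bearing = atan2(14.51, -9.64) = 123.59° clockwise from north.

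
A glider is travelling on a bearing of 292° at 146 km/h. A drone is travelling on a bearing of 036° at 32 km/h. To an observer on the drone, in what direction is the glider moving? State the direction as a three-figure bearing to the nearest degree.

281°

Taking east as x and north as y: glider velocity = (-135.369, 54.693) km/h; drone velocity = (18.809, 25.889) km/h.
Velocity of glider relative to drone = (-135.369, 54.693) − (18.809, 25.889) = (-154.178, 28.804) km/h.
Bearing = atan2(-154.18, 28.80) = 280.58° clockwise from north.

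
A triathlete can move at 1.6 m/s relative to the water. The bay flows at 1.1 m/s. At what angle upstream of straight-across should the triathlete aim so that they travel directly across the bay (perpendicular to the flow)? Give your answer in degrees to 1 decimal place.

To cancel the current, the upstream component of the triathlete's velocity must equal the flow: 1.6 sin θ = 1.1.
sin θ = 1.1 / 1.6 = 0.6875.
θ = arcsin(0.6875) = 43.433°.

43.4°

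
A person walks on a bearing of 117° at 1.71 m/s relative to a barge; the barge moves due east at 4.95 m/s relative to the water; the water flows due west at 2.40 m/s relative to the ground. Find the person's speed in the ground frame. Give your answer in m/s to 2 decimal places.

In east/north components (m/s): person relative to barge = (1.524, -0.776); barge relative to water = (4.950, 0.000); water relative to ground = (-2.400, 0.000).
Sum = (4.074, -0.776) m/s.
Speed = |(4.074, -0.776)| = 4.147 m/s.

4.15 m/s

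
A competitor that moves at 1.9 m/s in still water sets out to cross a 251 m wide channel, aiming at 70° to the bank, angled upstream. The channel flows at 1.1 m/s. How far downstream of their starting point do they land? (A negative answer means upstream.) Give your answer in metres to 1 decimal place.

63.3 m

Perpendicular speed = 1.785 m/s; crossing time = 251 / 1.785 = 140.583 s.
Net downstream speed = 0.450 m/s.
Drift = 0.450 × 140.583 = 63.285 m (downstream).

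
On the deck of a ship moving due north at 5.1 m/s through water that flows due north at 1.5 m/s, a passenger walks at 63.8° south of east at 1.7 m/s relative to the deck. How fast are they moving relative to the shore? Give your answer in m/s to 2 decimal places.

In east/north components (m/s): passenger relative to ship = (0.751, -1.525); ship relative to water = (0.000, 5.100); water relative to ground = (0.000, 1.500).
Sum = (0.751, 5.075) m/s.
Speed = |(0.751, 5.075)| = 5.130 m/s.

5.13 m/s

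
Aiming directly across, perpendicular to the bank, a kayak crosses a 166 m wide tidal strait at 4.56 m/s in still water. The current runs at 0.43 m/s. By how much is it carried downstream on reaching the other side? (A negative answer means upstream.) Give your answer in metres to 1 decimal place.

15.7 m

Perpendicular speed = 4.560 m/s; crossing time = 166 / 4.560 = 36.404 s.
Net downstream speed = 0.430 m/s.
Drift = 0.430 × 36.404 = 15.654 m (downstream).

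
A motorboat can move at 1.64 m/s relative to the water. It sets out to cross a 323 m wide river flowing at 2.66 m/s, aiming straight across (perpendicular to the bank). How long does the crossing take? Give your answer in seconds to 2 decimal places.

196.95 s

The component of the motorboat's velocity perpendicular to the bank is 1.64 m/s.
The current is parallel to the bank, so it does not affect the crossing time.
Time = 323 / 1.640 = 196.951 s.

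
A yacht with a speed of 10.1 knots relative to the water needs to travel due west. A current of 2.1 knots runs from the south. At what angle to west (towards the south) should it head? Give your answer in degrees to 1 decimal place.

12.0°

The current pushes perpendicular to the desired track; the heading must have a component into the current equal to 2.1 knots: 10.1 sin θ = 2.1.
sin θ = 0.2079, so θ = 12.001°.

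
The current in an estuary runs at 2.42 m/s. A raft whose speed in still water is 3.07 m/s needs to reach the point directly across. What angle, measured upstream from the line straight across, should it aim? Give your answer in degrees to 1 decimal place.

To cancel the current, the upstream component of the raft's velocity must equal the flow: 3.07 sin θ = 2.42.
sin θ = 2.42 / 3.07 = 0.7883.
θ = arcsin(0.7883) = 52.024°.

52.0°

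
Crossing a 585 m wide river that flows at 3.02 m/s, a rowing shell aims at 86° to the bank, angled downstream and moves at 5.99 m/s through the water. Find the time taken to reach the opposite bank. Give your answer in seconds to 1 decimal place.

The component of the rowing shell's velocity perpendicular to the bank is 5.99 × sin 86° = 5.975 m/s.
The current is parallel to the bank, so it does not affect the crossing time.
Time = 585 / 5.975 = 97.901 s.

97.9 s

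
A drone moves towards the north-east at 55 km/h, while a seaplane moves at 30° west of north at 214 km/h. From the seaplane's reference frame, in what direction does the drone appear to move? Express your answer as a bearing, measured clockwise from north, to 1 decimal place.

135.1°

Taking east as x and north as y: drone velocity = (38.891, 38.891) km/h; seaplane velocity = (-107.000, 185.329) km/h.
Velocity of drone relative to seaplane = (38.891, 38.891) − (-107.000, 185.329) = (145.891, -146.439) km/h.
Bearing = atan2(145.89, -146.44) = 135.11° clockwise from north.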